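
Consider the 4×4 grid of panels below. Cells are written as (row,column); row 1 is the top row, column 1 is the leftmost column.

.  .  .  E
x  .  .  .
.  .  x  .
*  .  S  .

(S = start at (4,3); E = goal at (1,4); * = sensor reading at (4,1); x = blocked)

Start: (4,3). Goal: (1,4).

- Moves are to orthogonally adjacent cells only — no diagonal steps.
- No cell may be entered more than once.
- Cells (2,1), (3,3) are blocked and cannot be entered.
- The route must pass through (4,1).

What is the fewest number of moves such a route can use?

Any route passes through (4,1) somewhere between (4,3) and (1,4). Summing Manhattan distances along the two legs ((4,3) → (4,1) → (1,4)) gives a lower bound of 2 + 6 = 8 moves.
A route of 8 moves achieves this: (4,3) → (4,2) → (4,1) → (3,1) → (3,2) → (2,2) → (1,2) → (1,3) → (1,4).
Since 8 matches the lower bound, it is optimal.

8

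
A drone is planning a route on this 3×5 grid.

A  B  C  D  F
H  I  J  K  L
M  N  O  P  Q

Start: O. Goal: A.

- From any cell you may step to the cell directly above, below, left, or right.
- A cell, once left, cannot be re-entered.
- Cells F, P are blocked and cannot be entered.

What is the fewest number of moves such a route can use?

4

The Manhattan distance from O to A is |3−1| + |3−1| = 4, so at least 4 moves are needed.
A route of 4 moves achieves this: O → J → C → B → A.
Since 4 matches the lower bound, it is optimal.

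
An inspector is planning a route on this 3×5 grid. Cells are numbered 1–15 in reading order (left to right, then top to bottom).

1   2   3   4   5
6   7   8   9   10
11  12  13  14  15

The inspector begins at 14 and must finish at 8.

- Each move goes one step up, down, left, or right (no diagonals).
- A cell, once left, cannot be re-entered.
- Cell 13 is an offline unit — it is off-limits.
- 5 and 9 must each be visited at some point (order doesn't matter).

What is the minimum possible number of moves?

6

Any route passes through 5 and 9 in some order between 14 and 8. Summing Manhattan distances along each leg and taking the cheapest ordering (14 → 5 → 9 → 8) gives a lower bound of 3 + 2 + 1 = 6 moves.
A route of 6 moves achieves this: 14 → 9 → 10 → 5 → 4 → 3 → 8.
Since 6 matches the lower bound, it is optimal.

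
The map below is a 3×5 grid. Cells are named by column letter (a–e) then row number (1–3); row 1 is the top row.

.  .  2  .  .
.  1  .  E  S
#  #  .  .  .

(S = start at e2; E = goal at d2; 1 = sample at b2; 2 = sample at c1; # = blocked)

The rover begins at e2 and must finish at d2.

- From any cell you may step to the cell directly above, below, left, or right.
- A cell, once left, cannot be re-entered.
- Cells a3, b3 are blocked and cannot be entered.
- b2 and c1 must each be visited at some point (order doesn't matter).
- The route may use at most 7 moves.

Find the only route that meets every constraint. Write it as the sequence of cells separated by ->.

The 7-move cap with required stops at b2, c1 leaves no slack for detours.
Route from e2: up 1 to e1, left 3 to b1, down 1 to b2, right 2 to d2 — 7 moves in all.
Check: all required cells visited; 7 ≤ 7 moves.

e2 -> e1 -> d1 -> c1 -> b1 -> b2 -> c2 -> d2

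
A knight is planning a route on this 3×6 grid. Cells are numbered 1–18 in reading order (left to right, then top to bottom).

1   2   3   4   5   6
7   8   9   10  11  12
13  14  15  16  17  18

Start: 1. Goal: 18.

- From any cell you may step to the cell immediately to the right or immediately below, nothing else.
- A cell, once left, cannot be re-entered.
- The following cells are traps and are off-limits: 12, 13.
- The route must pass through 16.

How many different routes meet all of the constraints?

9

A right/down-only route from 1 to 18 makes exactly 2 down-moves and 5 right-moves in some order.
With no other constraints that would be C(7,2) = 21 routes.
Split at 16 and multiply the segment counts (each segment already excludes blocked cells): 1→16: 9; 16→18: 1; product = 9.
That gives 9 routes.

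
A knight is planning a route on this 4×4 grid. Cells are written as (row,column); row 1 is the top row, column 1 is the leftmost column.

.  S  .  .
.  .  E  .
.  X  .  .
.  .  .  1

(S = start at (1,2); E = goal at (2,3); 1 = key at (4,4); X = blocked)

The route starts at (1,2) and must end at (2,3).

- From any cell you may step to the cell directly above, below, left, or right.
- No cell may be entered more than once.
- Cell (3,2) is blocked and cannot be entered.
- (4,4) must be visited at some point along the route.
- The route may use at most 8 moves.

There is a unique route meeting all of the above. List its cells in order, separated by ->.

Any route must reach (4,4) and still end at (2,3) within 8 moves, so the order of the required stops is forced.
Route from (1,2): right 2 to (1,4), down 3 to (4,4), left 1 to (4,3), up 2 to (2,3) — 8 moves in all.
Check: all required cells visited; 8 ≤ 8 moves.

(1,2) -> (1,3) -> (1,4) -> (2,4) -> (3,4) -> (4,4) -> (4,3) -> (3,3) -> (2,3)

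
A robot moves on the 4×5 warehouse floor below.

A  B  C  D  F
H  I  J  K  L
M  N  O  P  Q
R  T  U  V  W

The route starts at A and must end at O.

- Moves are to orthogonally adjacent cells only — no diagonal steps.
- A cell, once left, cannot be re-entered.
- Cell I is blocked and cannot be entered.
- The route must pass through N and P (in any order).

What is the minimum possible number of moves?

Any route passes through N and P in some order between A and O. Summing Manhattan distances along each leg and taking the cheapest ordering (A → N → P → O) gives a lower bound of 3 + 2 + 1 = 6 moves.
The shortest route satisfying every rule uses 8 moves: A → H → M → N → T → U → V → P → O.
The no-revisit rule (legs can't share cells) pushes the minimum above the 6-move bound; an exhaustive check rules out every length from 6 to 7, leaving 8 as the minimum.

8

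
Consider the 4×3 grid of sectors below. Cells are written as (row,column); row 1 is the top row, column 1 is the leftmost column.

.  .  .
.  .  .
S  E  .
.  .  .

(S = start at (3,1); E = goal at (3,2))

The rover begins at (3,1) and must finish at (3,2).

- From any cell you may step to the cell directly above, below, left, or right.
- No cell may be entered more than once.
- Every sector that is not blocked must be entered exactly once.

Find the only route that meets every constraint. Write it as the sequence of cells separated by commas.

(3,1), (4,1), (4,2), (4,3), (3,3), (2,3), (1,3), (1,2), (1,1), (2,1), (2,2), (3,2)

Need to visit all 12 open cells exactly once, starting at (3,1) and ending at (3,2).
Cell (4,3) has only two open neighbours ((3,3) and (4,2)), so the path must pass straight through it: one of those is the cell it's entered from and the other is where it exits.
Route from (3,1): down 1 to (4,1), right 2 to (4,3), up 3 to (1,3), left 2 to (1,1), down 1 to (2,1), right 1 to (2,2), down 1 to (3,2) — 11 moves in all.
Check: all 12 open cells covered.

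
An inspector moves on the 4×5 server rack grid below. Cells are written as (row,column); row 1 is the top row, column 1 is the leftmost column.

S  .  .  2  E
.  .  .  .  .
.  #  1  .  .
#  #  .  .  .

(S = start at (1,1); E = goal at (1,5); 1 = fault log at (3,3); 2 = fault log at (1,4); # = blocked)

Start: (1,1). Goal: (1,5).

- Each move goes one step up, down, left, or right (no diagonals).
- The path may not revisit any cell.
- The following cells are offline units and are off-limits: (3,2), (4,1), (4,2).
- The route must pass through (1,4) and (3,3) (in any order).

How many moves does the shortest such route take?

Any route passes through (1,4) and (3,3) in some order between (1,1) and (1,5). Summing Manhattan distances along each leg and taking the cheapest ordering ((1,1) → (3,3) → (1,4) → (1,5)) gives a lower bound of 4 + 3 + 1 = 8 moves.
A route of 8 moves achieves this: (1,1) → (2,1) → (2,2) → (2,3) → (3,3) → (3,4) → (2,4) → (1,4) → (1,5).
Since 8 matches the lower bound, it is optimal.

8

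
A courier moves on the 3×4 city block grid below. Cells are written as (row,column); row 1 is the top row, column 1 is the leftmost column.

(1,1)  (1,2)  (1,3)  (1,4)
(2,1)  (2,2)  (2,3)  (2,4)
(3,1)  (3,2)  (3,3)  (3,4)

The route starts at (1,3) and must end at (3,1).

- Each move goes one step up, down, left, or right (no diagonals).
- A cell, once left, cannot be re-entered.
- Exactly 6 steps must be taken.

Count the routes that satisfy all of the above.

Need simple routes of exactly 6 moves from (1,3) to (3,1) (Manhattan distance 4, so 1 moves are spent on a detour and 1 undoing it).
Branch systematically from the start, pruning whenever the remaining move budget drops below the Manhattan distance to (3,1) or differs from it in parity. Grouping the completions by first move — via (2,3): 3; via (1,2): 2; via (1,4): 4 — and summing: 3 + 2 + 4 = 9.
That gives 9 routes.

9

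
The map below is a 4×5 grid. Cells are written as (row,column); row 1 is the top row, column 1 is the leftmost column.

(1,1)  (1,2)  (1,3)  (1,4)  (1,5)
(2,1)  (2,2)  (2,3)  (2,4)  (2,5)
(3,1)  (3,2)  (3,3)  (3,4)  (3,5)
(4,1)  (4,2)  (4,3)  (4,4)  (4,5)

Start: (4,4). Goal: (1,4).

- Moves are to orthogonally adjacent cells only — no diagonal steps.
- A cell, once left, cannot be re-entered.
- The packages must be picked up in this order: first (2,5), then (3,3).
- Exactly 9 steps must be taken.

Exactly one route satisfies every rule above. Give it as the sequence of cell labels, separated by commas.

(4,4), (4,5), (3,5), (2,5), (2,4), (3,4), (3,3), (2,3), (1,3), (1,4)

The waypoints must appear in the order (2,5), (3,3), with no cell reused.
Route from (4,4): right 1 to (4,5), up 2 to (2,5), left 1 to (2,4), down 1 to (3,4), left 1 to (3,3), up 2 to (1,3), right 1 to (1,4) — 9 moves in all.
Check: order respected ((2,5) at step 3, (3,3) at step 6); 9 moves as required.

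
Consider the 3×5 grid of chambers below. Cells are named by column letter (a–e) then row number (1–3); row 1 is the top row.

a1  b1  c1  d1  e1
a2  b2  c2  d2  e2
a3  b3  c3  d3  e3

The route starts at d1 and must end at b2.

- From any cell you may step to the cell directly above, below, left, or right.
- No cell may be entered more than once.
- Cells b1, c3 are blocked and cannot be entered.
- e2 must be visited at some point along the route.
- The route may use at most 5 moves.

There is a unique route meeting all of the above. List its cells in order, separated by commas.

Any route must reach e2 and still end at b2 within 5 moves, so the order of the required stops is forced.
Route from d1: right to e1, down to e2, 3× left (reaching b2) — 5 moves in all.
Check: all required cells visited; 5 ≤ 5 moves.

d1, e1, e2, d2, c2, b2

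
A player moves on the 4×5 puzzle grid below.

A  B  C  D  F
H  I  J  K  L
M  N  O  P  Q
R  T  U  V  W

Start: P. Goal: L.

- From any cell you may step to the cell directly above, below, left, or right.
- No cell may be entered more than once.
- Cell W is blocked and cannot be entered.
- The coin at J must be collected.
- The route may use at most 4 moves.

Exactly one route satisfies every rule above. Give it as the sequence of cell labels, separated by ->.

P -> O -> J -> K -> L

Any route must reach J and still end at L within 4 moves, so the order of the required stops is forced.
Route from P: left to O, up to J, 2× right (reaching L) — 4 moves in all.
Check: all required cells visited; 4 ≤ 4 moves.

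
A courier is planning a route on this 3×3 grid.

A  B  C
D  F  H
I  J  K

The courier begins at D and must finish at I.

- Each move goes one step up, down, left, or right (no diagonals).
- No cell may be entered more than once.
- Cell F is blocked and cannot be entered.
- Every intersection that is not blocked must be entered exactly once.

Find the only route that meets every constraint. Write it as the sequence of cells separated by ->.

Need to visit all 8 open cells exactly once, starting at D and ending at I.
Cell J has only two open neighbours (I and K), so the path must pass straight through it: one of those is the cell it's entered from and the other is where it exits.
Route from D: up to A, 2× right (reaching C), 2× down (reaching K), 2× left (reaching I) — 7 moves in all.
Check: all 8 open cells covered.

D -> A -> B -> C -> H -> K -> J -> I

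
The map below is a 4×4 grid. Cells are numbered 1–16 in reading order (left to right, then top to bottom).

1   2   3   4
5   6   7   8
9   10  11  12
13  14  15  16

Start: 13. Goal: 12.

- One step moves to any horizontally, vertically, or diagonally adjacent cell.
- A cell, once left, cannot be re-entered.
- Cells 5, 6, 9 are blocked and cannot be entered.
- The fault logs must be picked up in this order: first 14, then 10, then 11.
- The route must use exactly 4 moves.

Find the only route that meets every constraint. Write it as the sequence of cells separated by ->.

13 -> 14 -> 10 -> 11 -> 12

The waypoints must appear in the order 14, 10, 11, with no cell reused.
Route from 13: right 1 to 14, up 1 to 10, right 2 to 12 — 4 moves in all.
Check: order respected (14 at step 1, 10 at step 2, 11 at step 3); 4 moves as required.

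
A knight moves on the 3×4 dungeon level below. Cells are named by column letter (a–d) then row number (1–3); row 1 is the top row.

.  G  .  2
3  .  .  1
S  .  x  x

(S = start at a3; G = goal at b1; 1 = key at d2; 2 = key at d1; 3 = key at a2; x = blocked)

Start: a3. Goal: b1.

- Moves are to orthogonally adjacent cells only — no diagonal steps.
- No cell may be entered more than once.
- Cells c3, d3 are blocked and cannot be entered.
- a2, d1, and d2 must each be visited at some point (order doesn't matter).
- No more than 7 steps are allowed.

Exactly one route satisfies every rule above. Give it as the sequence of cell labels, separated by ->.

The 7-move cap with required stops at a2, d1, d2 leaves no slack for detours.
Route from a3: up to a2, 3× right (reaching d2), up to d1, 2× left (reaching b1) — 7 moves in all.
Check: all required cells visited; 7 ≤ 7 moves.

a3 -> a2 -> b2 -> c2 -> d2 -> d1 -> c1 -> b1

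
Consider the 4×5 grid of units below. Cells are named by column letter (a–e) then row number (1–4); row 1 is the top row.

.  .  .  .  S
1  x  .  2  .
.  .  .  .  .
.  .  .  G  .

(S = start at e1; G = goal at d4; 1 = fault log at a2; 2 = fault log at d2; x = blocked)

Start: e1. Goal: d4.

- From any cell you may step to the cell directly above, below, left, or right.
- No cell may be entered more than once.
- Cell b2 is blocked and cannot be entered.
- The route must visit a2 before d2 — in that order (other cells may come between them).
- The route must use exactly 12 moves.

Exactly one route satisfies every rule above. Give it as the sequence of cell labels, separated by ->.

The waypoints must appear in the order a2, d2, with no cell reused.
Route from e1: 4× left (reaching a1), 2× down (reaching a3), 2× right (reaching c3), up to c2, right to d2, 2× down (reaching d4) — 12 moves in all.
Check: order respected (1 at step 5, 2 at step 10); 12 moves as required.

e1 -> d1 -> c1 -> b1 -> a1 -> a2 -> a3 -> b3 -> c3 -> c2 -> d2 -> d3 -> d4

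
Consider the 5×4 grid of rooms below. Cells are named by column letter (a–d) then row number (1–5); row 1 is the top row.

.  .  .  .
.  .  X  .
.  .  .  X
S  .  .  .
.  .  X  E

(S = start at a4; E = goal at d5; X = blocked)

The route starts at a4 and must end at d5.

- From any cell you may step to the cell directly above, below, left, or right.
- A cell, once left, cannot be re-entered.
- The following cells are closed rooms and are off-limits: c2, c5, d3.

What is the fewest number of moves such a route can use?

4

The Manhattan distance from a4 to d5 is |4−5| + |1−4| = 4, so at least 4 moves are needed.
A route of 4 moves achieves this: a4 → b4 → c4 → d4 → d5.
Since 4 matches the lower bound, it is optimal.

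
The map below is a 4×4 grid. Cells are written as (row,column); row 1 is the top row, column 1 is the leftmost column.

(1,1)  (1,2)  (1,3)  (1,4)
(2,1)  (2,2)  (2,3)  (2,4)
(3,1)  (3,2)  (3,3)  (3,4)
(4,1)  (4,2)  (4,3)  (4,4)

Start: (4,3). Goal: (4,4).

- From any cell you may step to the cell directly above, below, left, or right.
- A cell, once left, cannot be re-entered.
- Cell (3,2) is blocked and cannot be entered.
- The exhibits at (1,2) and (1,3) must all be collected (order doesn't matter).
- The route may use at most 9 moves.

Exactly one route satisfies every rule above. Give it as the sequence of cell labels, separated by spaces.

The 9-move cap with required stops at (1,2), (1,3) leaves no slack for detours.
Route from (4,3): up 2 to (2,3), left 1 to (2,2), up 1 to (1,2), right 2 to (1,4), down 3 to (4,4) — 9 moves in all.
Check: all required cells visited; 9 ≤ 9 moves.

(4,3) (3,3) (2,3) (2,2) (1,2) (1,3) (1,4) (2,4) (3,4) (4,4)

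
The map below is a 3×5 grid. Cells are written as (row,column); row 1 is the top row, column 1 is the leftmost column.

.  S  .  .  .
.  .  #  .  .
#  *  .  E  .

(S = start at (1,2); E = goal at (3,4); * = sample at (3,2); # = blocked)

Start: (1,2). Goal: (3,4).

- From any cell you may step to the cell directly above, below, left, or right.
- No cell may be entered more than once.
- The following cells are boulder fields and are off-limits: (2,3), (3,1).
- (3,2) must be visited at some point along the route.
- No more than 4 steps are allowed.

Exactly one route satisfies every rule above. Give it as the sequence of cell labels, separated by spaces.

(1,2) (2,2) (3,2) (3,3) (3,4)

The budget equals the shortest possible length, so every move has to be on a shortest route through the required cells.
Route from (1,2): down 2 to (3,2), right 2 to (3,4) — 4 moves in all.
Check: all required cells visited; 4 ≤ 4 moves.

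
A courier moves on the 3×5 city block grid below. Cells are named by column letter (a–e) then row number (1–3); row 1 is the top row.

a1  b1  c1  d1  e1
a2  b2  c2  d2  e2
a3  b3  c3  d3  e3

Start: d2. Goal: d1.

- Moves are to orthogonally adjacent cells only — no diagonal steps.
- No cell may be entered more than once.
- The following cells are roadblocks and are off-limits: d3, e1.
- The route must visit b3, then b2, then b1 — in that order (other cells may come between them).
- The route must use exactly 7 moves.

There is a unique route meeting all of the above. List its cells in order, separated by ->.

d2 -> c2 -> c3 -> b3 -> b2 -> b1 -> c1 -> d1

The waypoints must appear in the order b3, b2, b1, with no cell reused.
Route from d2: left 1 to c2, down 1 to c3, left 1 to b3, up 2 to b1, right 2 to d1 — 7 moves in all.
Check: order respected (b3 at step 3, b2 at step 4, b1 at step 5); 7 moves as required.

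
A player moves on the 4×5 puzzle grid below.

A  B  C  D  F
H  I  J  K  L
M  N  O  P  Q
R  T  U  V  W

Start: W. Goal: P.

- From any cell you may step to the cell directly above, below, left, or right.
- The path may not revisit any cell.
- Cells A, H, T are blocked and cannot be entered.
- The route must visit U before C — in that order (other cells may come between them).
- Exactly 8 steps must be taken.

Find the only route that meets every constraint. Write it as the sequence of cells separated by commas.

The waypoints must appear in the order U, C, with no cell reused.
Route from W: 2× left (reaching U), 3× up (reaching C), right to D, 2× down (reaching P) — 8 moves in all.
Check: order respected (U at step 2, C at step 5); 8 moves as required.

W, V, U, O, J, C, D, K, P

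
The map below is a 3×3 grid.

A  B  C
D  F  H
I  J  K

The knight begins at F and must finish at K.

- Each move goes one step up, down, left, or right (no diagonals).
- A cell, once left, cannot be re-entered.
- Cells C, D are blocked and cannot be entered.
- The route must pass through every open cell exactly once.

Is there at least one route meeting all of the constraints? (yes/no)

no

Cell A has only one open neighbour but is neither the start nor the goal, so a Hamiltonian route would have to both enter and leave it through the same neighbour — impossible without revisiting.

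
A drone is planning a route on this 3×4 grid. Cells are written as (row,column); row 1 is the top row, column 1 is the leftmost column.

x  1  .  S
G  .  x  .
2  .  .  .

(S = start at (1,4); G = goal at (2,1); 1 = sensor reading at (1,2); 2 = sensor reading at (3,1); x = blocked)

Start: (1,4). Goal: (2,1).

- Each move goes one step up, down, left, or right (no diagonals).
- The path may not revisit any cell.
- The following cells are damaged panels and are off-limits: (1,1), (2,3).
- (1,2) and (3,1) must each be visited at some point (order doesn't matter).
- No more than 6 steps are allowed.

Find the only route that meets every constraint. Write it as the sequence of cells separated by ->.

Any route must reach (1,2) and (3,1) and still end at (2,1) within 6 moves, so the order of the required stops is forced.
Route from (1,4): left 2 to (1,2), down 2 to (3,2), left 1 to (3,1), up 1 to (2,1) — 6 moves in all.
Check: all required cells visited; 6 ≤ 6 moves.

(1,4) -> (1,3) -> (1,2) -> (2,2) -> (3,2) -> (3,1) -> (2,1)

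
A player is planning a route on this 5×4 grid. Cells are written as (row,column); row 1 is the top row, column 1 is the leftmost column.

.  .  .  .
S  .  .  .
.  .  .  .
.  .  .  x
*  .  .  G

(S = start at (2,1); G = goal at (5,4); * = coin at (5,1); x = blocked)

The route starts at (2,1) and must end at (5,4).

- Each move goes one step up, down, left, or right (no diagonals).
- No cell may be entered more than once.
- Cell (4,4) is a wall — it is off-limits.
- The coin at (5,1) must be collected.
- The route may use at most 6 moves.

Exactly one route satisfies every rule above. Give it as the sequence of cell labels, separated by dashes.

(2,1) - (3,1) - (4,1) - (5,1) - (5,2) - (5,3) - (5,4)

Any route must reach (5,1) and still end at (5,4) within 6 moves, so the order of the required stops is forced.
Route from (2,1): 3× down (reaching (5,1)), 3× right (reaching (5,4)) — 6 moves in all.
Check: all required cells visited; 6 ≤ 6 moves.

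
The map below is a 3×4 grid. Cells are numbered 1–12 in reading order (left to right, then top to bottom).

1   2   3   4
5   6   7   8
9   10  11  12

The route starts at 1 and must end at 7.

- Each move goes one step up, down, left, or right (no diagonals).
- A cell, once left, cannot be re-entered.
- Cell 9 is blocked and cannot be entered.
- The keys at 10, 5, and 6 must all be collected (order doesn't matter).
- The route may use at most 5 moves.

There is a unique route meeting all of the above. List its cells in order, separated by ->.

The budget equals the shortest possible length, so every move has to be on a shortest route through the required cells.
Route from 1: down to 5, right to 6, down to 10, right to 11, up to 7 — 5 moves in all.
Check: all required cells visited; 5 ≤ 5 moves.

1 -> 5 -> 6 -> 10 -> 11 -> 7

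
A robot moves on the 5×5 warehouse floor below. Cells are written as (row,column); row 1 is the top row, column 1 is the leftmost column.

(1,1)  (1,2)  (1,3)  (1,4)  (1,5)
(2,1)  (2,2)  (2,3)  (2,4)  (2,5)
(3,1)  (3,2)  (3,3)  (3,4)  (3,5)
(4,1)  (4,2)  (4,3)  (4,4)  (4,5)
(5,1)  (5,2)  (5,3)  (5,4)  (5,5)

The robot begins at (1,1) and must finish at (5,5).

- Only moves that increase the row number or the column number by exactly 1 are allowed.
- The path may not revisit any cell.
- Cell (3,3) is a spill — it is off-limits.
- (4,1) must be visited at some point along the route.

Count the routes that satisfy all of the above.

5

A right/down-only route from (1,1) to (5,5) makes exactly 4 down-moves and 4 right-moves in some order.
With no other constraints that would be C(8,4) = 70 routes.
Split at (4,1) and multiply the segment counts (each segment already excludes blocked cells): (1,1)→(4,1): 1; (4,1)→(5,5): 5; product = 5.
That gives 5 routes.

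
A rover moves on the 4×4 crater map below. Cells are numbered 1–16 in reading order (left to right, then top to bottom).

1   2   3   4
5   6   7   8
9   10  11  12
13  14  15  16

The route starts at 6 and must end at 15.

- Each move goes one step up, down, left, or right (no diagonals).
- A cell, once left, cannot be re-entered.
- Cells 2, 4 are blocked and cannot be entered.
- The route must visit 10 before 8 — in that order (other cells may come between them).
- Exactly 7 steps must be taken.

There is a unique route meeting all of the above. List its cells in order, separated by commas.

The waypoints must appear in the order 10, 8, with no cell reused.
Route from 6: down to 10, right to 11, up to 7, right to 8, 2× down (reaching 16), left to 15 — 7 moves in all.
Check: order respected (10 at step 1, 8 at step 4); 7 moves as required.

6, 10, 11, 7, 8, 12, 16, 15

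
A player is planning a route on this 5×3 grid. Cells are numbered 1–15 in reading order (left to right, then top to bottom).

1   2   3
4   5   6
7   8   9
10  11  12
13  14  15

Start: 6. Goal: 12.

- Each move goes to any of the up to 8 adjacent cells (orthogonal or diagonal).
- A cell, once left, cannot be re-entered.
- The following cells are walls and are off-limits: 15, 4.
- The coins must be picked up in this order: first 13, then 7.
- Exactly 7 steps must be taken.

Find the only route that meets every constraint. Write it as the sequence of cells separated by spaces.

6 9 11 13 10 7 8 12

The waypoints must appear in the order 13, 7, with no cell reused.
Route from 6: down 1 to 9, down-left 2 to 13, up 2 to 7, right 1 to 8, down-right 1 to 12 — 7 moves in all.
Check: order respected (13 at step 3, 7 at step 5); 7 moves as required.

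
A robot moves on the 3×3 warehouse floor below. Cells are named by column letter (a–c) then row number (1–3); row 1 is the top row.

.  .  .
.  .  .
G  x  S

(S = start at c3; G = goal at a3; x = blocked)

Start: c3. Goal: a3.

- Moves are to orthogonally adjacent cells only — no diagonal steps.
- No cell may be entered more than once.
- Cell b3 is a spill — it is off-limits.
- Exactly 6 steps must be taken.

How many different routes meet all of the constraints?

3

Need simple routes of exactly 6 moves from c3 to a3 (Manhattan distance 2, so 2 moves are spent on a detour and 2 undoing it).
Enumerating: c3 c2 c1 b1 b2 a2 a3 | c3 c2 c1 b1 a1 a2 a3 | c3 c2 b2 b1 a1 a2 a3.
That gives 3 routes.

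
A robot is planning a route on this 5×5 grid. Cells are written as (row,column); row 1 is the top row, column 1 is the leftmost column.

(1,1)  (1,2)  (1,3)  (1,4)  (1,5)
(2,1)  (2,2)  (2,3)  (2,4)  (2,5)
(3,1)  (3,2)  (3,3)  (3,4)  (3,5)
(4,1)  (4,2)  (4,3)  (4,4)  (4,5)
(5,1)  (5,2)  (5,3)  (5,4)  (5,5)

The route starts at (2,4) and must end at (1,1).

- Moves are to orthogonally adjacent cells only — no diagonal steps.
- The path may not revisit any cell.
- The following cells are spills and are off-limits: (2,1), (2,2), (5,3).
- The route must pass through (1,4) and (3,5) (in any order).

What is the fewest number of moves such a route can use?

Any route passes through (1,4) and (3,5) in some order between (2,4) and (1,1). Summing Manhattan distances along each leg and taking the cheapest ordering ((2,4) → (3,5) → (1,4) → (1,1)) gives a lower bound of 2 + 3 + 3 = 8 moves.
A route of 8 moves achieves this: (2,4) → (3,4) → (3,5) → (2,5) → (1,5) → (1,4) → (1,3) → (1,2) → (1,1).
Since 8 matches the lower bound, it is optimal.

8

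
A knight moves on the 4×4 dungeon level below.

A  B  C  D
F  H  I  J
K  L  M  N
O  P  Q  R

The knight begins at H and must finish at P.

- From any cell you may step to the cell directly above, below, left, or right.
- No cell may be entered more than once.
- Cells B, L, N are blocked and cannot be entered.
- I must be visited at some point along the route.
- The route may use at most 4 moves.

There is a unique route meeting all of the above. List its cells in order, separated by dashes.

H - I - M - Q - P

The 4-move cap with required stops at I leaves no slack for detours.
Route from H: right to I, 2× down (reaching Q), left to P — 4 moves in all.
Check: all required cells visited; 4 ≤ 4 moves.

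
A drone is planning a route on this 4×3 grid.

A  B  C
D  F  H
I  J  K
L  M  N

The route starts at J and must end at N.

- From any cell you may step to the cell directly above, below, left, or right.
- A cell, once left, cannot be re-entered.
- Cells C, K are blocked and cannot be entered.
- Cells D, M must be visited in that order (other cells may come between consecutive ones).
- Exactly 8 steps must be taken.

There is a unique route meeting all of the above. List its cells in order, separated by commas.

The waypoints must appear in the order D, M, with no cell reused.
Route from J: up 2 to B, left 1 to A, down 3 to L, right 2 to N — 8 moves in all.
Check: order respected (D at step 4, M at step 7); 8 moves as required.

J, F, B, A, D, I, L, M, N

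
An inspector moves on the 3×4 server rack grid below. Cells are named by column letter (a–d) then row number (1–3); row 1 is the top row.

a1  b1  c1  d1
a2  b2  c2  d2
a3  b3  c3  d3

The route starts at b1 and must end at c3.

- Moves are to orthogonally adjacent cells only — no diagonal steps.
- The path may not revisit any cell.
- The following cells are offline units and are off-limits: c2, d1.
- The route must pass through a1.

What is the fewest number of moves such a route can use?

5

Any route passes through a1 somewhere between b1 and c3. Summing Manhattan distances along the two legs (b1 → a1 → c3) gives a lower bound of 1 + 4 = 5 moves.
A route of 5 moves achieves this: b1 → a1 → a2 → a3 → b3 → c3.
Since 5 matches the lower bound, it is optimal.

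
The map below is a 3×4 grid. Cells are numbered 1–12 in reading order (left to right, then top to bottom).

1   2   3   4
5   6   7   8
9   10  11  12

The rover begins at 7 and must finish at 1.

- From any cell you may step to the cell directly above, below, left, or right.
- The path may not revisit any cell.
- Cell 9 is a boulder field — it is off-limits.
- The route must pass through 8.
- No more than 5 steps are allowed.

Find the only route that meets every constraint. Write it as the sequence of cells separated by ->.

7 -> 8 -> 4 -> 3 -> 2 -> 1

Any route must reach 8 and still end at 1 within 5 moves, so the order of the required stops is forced.
Route from 7: right 1 to 8, up 1 to 4, left 3 to 1 — 5 moves in all.
Check: all required cells visited; 5 ≤ 5 moves.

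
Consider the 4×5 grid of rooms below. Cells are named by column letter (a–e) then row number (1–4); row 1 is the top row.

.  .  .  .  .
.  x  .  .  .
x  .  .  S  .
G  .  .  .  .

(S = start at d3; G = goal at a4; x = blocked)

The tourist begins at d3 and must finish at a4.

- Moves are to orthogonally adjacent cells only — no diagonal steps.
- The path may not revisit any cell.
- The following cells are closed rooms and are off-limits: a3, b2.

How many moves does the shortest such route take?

4

The Manhattan distance from d3 to a4 is |3−4| + |4−1| = 4, so at least 4 moves are needed.
A route of 4 moves achieves this: d3 → d4 → c4 → b4 → a4.
Since 4 matches the lower bound, it is optimal.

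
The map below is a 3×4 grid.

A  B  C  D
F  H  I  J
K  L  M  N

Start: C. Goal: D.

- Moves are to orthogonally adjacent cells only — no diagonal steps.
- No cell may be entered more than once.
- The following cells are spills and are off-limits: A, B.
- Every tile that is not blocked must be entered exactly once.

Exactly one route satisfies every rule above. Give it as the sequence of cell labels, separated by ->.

Need to visit all 10 open cells exactly once, starting at C and ending at D.
Cell F has only two open neighbours (K and H), so the path must pass straight through it: one of those is the cell it's entered from and the other is where it exits.
Route from C: down 1 to I, left 2 to F, down 1 to K, right 3 to N, up 2 to D — 9 moves in all.
Check: all 10 open cells covered.

C -> I -> H -> F -> K -> L -> M -> N -> J -> D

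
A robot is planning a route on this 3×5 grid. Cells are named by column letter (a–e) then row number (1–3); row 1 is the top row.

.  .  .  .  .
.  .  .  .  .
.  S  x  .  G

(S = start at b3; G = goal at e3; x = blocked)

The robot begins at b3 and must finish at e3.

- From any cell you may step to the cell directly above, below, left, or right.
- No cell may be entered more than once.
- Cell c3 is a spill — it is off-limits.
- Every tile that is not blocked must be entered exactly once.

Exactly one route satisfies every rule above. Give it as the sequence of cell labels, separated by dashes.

Need to visit all 14 open cells exactly once, starting at b3 and ending at e3.
Cell d3 has only two open neighbours (d2 and e3), so the path must pass straight through it: one of those is the cell it's entered from and the other is where it exits.
Route from b3: left 1 to a3, up 2 to a1, right 1 to b1, down 1 to b2, right 1 to c2, up 1 to c1, right 2 to e1, down 1 to e2, left 1 to d2, down 1 to d3, right 1 to e3 — 13 moves in all.
Check: all 14 open cells covered.

b3 - a3 - a2 - a1 - b1 - b2 - c2 - c1 - d1 - e1 - e2 - d2 - d3 - e3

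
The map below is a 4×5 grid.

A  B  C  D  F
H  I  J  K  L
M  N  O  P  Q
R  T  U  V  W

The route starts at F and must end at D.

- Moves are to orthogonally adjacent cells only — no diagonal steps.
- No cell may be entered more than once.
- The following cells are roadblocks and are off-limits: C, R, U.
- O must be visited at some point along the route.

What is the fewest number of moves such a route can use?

Any route passes through O somewhere between F and D. Summing Manhattan distances along the two legs (F → O → D) gives a lower bound of 4 + 3 = 7 moves.
A route of 7 moves achieves this: F → L → Q → P → O → J → K → D.
Since 7 matches the lower bound, it is optimal.

7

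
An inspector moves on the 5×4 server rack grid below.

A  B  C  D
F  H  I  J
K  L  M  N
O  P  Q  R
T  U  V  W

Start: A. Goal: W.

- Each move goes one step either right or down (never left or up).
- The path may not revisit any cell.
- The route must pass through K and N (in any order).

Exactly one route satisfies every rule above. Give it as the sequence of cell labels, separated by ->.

A -> F -> K -> L -> M -> N -> R -> W

Moves only go right or down, so the column and row indices never decrease.
Route from A: 2× down (reaching K), 3× right (reaching N), 2× down (reaching W) — 7 moves in all.
Check: all required cells visited.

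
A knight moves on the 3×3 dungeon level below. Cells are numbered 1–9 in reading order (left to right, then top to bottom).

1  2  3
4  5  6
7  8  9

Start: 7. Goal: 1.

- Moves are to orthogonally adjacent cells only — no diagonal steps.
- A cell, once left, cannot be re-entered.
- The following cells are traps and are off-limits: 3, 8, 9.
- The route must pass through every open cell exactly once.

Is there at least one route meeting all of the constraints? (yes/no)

Cell 6 has only one open neighbour but is neither the start nor the goal, so a Hamiltonian route would have to both enter and leave it through the same neighbour — impossible without revisiting.

no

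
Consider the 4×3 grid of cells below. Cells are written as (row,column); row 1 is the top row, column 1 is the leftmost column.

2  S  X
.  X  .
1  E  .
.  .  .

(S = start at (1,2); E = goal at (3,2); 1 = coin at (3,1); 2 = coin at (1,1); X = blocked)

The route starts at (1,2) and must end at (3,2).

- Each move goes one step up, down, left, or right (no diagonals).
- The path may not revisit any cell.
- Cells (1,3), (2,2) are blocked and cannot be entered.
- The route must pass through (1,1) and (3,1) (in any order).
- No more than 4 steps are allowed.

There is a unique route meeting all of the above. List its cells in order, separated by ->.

The 4-move cap with required stops at (1,1), (3,1) leaves no slack for detours.
Route from (1,2): left 1 to (1,1), down 2 to (3,1), right 1 to (3,2) — 4 moves in all.
Check: all required cells visited; 4 ≤ 4 moves.

(1,2) -> (1,1) -> (2,1) -> (3,1) -> (3,2)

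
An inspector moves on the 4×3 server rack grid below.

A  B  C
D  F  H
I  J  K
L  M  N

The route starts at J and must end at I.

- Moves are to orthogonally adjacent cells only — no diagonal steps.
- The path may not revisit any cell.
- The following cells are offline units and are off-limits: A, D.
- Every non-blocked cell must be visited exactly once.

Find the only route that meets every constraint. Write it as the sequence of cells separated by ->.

J -> F -> B -> C -> H -> K -> N -> M -> L -> I

Need to visit all 10 open cells exactly once, starting at J and ending at I.
Cell L has only two open neighbours (I and M), so the path must pass straight through it: one of those is the cell it's entered from and the other is where it exits.
Route from J: up 2 to B, right 1 to C, down 3 to N, left 2 to L, up 1 to I — 9 moves in all.
Check: all 10 open cells covered.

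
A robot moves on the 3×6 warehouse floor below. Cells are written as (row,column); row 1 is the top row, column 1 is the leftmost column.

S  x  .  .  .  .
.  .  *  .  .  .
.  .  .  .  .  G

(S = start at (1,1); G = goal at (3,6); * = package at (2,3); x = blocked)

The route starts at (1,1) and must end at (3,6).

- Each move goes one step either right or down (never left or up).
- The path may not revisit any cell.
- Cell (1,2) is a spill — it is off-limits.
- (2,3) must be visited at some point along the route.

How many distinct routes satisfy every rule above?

4

A right/down-only route from (1,1) to (3,6) makes exactly 2 down-moves and 5 right-moves in some order.
With no other constraints that would be C(7,2) = 21 routes.
Split at (2,3) and multiply the segment counts (each segment already excludes blocked cells): (1,1)→(2,3): 1; (2,3)→(3,6): 4; product = 4.
That gives 4 routes.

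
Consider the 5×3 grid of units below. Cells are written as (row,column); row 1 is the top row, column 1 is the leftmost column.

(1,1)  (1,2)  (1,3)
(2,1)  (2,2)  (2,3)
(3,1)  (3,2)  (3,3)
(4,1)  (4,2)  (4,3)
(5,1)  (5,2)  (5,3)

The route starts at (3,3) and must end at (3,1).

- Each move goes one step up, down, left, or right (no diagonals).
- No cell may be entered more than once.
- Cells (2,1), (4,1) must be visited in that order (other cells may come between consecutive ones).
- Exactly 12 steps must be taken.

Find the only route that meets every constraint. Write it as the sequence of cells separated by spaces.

(3,3) (2,3) (1,3) (1,2) (1,1) (2,1) (2,2) (3,2) (4,2) (5,2) (5,1) (4,1) (3,1)

The waypoints must appear in the order (2,1), (4,1), with no cell reused.
Route from (3,3): up 2 to (1,3), left 2 to (1,1), down 1 to (2,1), right 1 to (2,2), down 3 to (5,2), left 1 to (5,1), up 2 to (3,1) — 12 moves in all.
Check: order respected ((2,1) at step 5, (4,1) at step 11); 12 moves as required.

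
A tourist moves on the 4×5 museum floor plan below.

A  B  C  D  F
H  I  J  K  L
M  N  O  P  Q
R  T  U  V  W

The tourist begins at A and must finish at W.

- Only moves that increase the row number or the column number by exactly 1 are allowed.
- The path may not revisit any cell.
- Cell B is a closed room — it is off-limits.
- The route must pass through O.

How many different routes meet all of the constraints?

9

A right/down-only route from A to W makes exactly 3 down-moves and 4 right-moves in some order.
With no other constraints that would be C(7,3) = 35 routes.
Split at O and multiply the segment counts (each segment already excludes blocked cells): A→O: 3; O→W: 3; product = 9.
That gives 9 routes.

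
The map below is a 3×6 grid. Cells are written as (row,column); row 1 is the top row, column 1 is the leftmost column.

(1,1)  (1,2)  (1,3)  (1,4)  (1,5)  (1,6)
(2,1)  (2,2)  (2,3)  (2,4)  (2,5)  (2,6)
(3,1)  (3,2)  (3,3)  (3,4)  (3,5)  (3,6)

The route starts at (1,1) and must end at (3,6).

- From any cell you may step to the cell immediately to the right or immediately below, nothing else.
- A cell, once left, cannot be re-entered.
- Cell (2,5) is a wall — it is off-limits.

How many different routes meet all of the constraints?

A right/down-only route from (1,1) to (3,6) makes exactly 2 down-moves and 5 right-moves in some order.
With no other constraints that would be C(7,2) = 21 routes.
Subtract routes through each blocked cell (inclusion–exclusion for overlaps): − through (2,5): 10 → 11.
That gives 11 routes.

11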